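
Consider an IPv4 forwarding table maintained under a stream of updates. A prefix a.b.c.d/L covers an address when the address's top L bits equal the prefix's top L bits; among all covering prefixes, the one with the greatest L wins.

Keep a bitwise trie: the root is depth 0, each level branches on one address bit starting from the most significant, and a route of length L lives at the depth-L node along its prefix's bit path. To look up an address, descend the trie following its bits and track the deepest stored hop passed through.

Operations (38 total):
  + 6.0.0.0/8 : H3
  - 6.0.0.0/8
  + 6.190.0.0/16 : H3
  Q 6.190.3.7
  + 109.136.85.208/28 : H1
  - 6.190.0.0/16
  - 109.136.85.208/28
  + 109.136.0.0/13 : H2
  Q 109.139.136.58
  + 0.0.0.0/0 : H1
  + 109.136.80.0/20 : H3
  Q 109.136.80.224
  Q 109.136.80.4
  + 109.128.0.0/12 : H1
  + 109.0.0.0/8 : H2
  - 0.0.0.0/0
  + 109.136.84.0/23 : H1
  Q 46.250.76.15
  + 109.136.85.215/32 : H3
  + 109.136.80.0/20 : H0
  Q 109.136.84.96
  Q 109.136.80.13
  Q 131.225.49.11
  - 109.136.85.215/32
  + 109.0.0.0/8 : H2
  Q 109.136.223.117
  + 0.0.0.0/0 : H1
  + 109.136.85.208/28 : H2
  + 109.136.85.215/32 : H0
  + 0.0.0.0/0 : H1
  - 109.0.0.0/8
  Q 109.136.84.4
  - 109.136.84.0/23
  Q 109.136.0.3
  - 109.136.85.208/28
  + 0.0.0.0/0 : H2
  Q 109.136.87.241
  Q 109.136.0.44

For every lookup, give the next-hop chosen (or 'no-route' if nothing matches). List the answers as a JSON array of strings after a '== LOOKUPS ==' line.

Trace:
  add 6.0.0.0/8 -> H3 at depth 8
  - 6.0.0.0/8 clear@8
  add 6.190.0.0/16 -> H3 at depth 16
  lookup 6.190.3.7: bits 0000011010111110 walk d0:-→d1:-→d2:-→d3:-→d4:-→d5:-→d6:-→d7:-→d8:-→d9:-→d10:-→d11:-→d12:-→d13:-→d14:-→d15:-→d16:H3 -> H3
  add 109.136.85.208/28 -> H1 at depth 28
  - 6.190.0.0/16 clear@16
  - 109.136.85.208/28 clear@28
  add 109.136.0.0/13 -> H2 at depth 13
  lookup 109.139.136.58: bits 01101101100010 walk d0:-→d1:-→d2:-→d3:-→d4:-→d5:-→d6:-→d7:-→d8:-→d9:-→d10:-→d11:-→d12:-→d13:H2→d14:- -> H2
  add 0.0.0.0/0 -> H1 at depth 0
  add 109.136.80.0/20 -> H3 at depth 20
  lookup 109.136.80.224: bits 011011011000100001010 walk d0:H1→d1:-→d2:-→d3:-→d4:-→d5:-→d6:-→d7:-→d8:-→d9:-→d10:-→d11:-→d12:-→d13:H2→d14:-→d15:-→d16:-→d17:-→d18:-→d19:-→d20:H3→d21:- -> H3
  lookup 109.136.80.4: bits 011011011000100001010 walk d0:H1→d1:-→d2:-→d3:-→d4:-→d5:-→d6:-→d7:-→d8:-→d9:-→d10:-→d11:-→d12:-→d13:H2→d14:-→d15:-→d16:-→d17:-→d18:-→d19:-→d20:H3→d21:- -> H3
  add 109.128.0.0/12 -> H1 at depth 12
  add 109.0.0.0/8 -> H2 at depth 8
  - 0.0.0.0/0 clear@0
  add 109.136.84.0/23 -> H1 at depth 23
  lookup 46.250.76.15: bits 00 walk d0:-→d1:-→d2:- -> no-route
  add 109.136.85.215/32 -> H3 at depth 32
  add 109.136.80.0/20 -> H0 at depth 20
  lookup 109.136.84.96: bits 01101101100010000101010 walk d0:-→d1:-→d2:-→d3:-→d4:-→d5:-→d6:-→d7:-→d8:H2→d9:-→d10:-→d11:-→d12:H1→d13:H2→d14:-→d15:-→d16:-→d17:-→d18:-→d19:-→d20:H0→d21:-→d22:-→d23:H1 -> H1
  lookup 109.136.80.13: bits 011011011000100001010 walk d0:-→d1:-→d2:-→d3:-→d4:-→d5:-→d6:-→d7:-→d8:H2→d9:-→d10:-→d11:-→d12:H1→d13:H2→d14:-→d15:-→d16:-→d17:-→d18:-→d19:-→d20:H0→d21:- -> H0
  lookup 131.225.49.11: bits ε walk d0:- -> no-route
  - 109.136.85.215/32 clear@32
  add 109.0.0.0/8 -> H2 at depth 8
  lookup 109.136.223.117: bits 0110110110001000 walk d0:-→d1:-→d2:-→d3:-→d4:-→d5:-→d6:-→d7:-→d8:H2→d9:-→d10:-→d11:-→d12:H1→d13:H2→d14:-→d15:-→d16:- -> H2
  add 0.0.0.0/0 -> H1 at depth 0
  add 109.136.85.208/28 -> H2 at depth 28
  add 109.136.85.215/32 -> H0 at depth 32
  add 0.0.0.0/0 -> H1 at depth 0
  - 109.0.0.0/8 clear@8
  lookup 109.136.84.4: bits 01101101100010000101010 walk d0:H1→d1:-→d2:-→d3:-→d4:-→d5:-→d6:-→d7:-→d8:-→d9:-→d10:-→d11:-→d12:H1→d13:H2→d14:-→d15:-→d16:-→d17:-→d18:-→d19:-→d20:H0→d21:-→d22:-→d23:H1 -> H1
  - 109.136.84.0/23 clear@23
  lookup 109.136.0.3: bits 01101101100010000 walk d0:H1→d1:-→d2:-→d3:-→d4:-→d5:-→d6:-→d7:-→d8:-→d9:-→d10:-→d11:-→d12:H1→d13:H2→d14:-→d15:-→d16:-→d17:- -> H2
  - 109.136.85.208/28 clear@28
  add 0.0.0.0/0 -> H2 at depth 0
  lookup 109.136.87.241: bits 0110110110001000010101 walk d0:H2→d1:-→d2:-→d3:-→d4:-→d5:-→d6:-→d7:-→d8:-→d9:-→d10:-→d11:-→d12:H1→d13:H2→d14:-→d15:-→d16:-→d17:-→d18:-→d19:-→d20:H0→d21:-→d22:- -> H0
  lookup 109.136.0.44: bits 01101101100010000 walk d0:H2→d1:-→d2:-→d3:-→d4:-→d5:-→d6:-→d7:-→d8:-→d9:-→d10:-→d11:-→d12:H1→d13:H2→d14:-→d15:-→d16:-→d17:- -> H2

== LOOKUPS ==
["H3","H2","H3","H3","no-route","H1","H0","no-route","H2","H1","H2","H0","H2"]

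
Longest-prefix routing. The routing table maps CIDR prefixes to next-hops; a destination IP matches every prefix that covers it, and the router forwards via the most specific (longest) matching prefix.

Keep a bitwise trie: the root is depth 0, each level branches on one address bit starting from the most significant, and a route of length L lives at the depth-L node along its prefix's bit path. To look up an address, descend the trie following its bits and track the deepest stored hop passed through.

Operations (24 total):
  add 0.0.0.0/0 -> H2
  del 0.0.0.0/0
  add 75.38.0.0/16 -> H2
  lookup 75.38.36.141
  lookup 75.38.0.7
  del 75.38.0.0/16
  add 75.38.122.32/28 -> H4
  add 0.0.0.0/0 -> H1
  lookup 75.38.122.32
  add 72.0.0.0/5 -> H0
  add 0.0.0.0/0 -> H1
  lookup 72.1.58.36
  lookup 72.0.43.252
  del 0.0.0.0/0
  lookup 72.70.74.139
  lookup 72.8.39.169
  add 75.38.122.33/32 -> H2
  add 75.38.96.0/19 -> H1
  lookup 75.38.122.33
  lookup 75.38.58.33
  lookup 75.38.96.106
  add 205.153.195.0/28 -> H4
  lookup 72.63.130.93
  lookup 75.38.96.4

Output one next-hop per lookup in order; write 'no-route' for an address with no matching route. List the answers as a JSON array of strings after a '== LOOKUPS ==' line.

Process each operation:
  add 0.0.0.0/0 -> H2 at depth 0
  - 0.0.0.0/0 clear@0
  add 75.38.0.0/16 -> H2 at depth 16
  lookup 75.38.36.141: bits 0100101100100110 walk d0:-→d1:-→d2:-→d3:-→d4:-→d5:-→d6:-→d7:-→d8:-→d9:-→d10:-→d11:-→d12:-→d13:-→d14:-→d15:-→d16:H2 -> H2
  lookup 75.38.0.7: bits 0100101100100110 walk d0:-→d1:-→d2:-→d3:-→d4:-→d5:-→d6:-→d7:-→d8:-→d9:-→d10:-→d11:-→d12:-→d13:-→d14:-→d15:-→d16:H2 -> H2
  - 75.38.0.0/16 clear@16
  add 75.38.122.32/28 -> H4 at depth 28
  add 0.0.0.0/0 -> H1 at depth 0
  lookup 75.38.122.32: bits 0100101100100110011110100010 walk d0:H1→d1:-→d2:-→d3:-→d4:-→d5:-→d6:-→d7:-→d8:-→d9:-→d10:-→d11:-→d12:-→d13:-→d14:-→d15:-→d16:-→d17:-→d18:-→d19:-→d20:-→d21:-→d22:-→d23:-→d24:-→d25:-→d26:-→d27:-→d28:H4 -> H4
  add 72.0.0.0/5 -> H0 at depth 5
  add 0.0.0.0/0 -> H1 at depth 0
  lookup 72.1.58.36: bits 010010 walk d0:H1→d1:-→d2:-→d3:-→d4:-→d5:H0→d6:- -> H0
  lookup 72.0.43.252: bits 010010 walk d0:H1→d1:-→d2:-→d3:-→d4:-→d5:H0→d6:- -> H0
  - 0.0.0.0/0 clear@0
  lookup 72.70.74.139: bits 010010 walk d0:-→d1:-→d2:-→d3:-→d4:-→d5:H0→d6:- -> H0
  lookup 72.8.39.169: bits 010010 walk d0:-→d1:-→d2:-→d3:-→d4:-→d5:H0→d6:- -> H0
  add 75.38.122.33/32 -> H2 at depth 32
  add 75.38.96.0/19 -> H1 at depth 19
  lookup 75.38.122.33: bits 01001011001001100111101000100001 walk d0:-→d1:-→d2:-→d3:-→d4:-→d5:H0→d6:-→d7:-→d8:-→d9:-→d10:-→d11:-→d12:-→d13:-→d14:-→d15:-→d16:-→d17:-→d18:-→d19:H1→d20:-→d21:-→d22:-→d23:-→d24:-→d25:-→d26:-→d27:-→d28:H4→d29:-→d30:-→d31:-→d32:H2 -> H2
  lookup 75.38.58.33: bits 01001011001001100 walk d0:-→d1:-→d2:-→d3:-→d4:-→d5:H0→d6:-→d7:-→d8:-→d9:-→d10:-→d11:-→d12:-→d13:-→d14:-→d15:-→d16:-→d17:- -> H0
  lookup 75.38.96.106: bits 0100101100100110011 walk d0:-→d1:-→d2:-→d3:-→d4:-→d5:H0→d6:-→d7:-→d8:-→d9:-→d10:-→d11:-→d12:-→d13:-→d14:-→d15:-→d16:-→d17:-→d18:-→d19:H1 -> H1
  add 205.153.195.0/28 -> H4 at depth 28
  lookup 72.63.130.93: bits 010010 walk d0:-→d1:-→d2:-→d3:-→d4:-→d5:H0→d6:- -> H0
  lookup 75.38.96.4: bits 0100101100100110011 walk d0:-→d1:-→d2:-→d3:-→d4:-→d5:H0→d6:-→d7:-→d8:-→d9:-→d10:-→d11:-→d12:-→d13:-→d14:-→d15:-→d16:-→d17:-→d18:-→d19:H1 -> H1

== LOOKUPS ==
["H2","H2","H4","H0","H0","H0","H0","H2","H0","H1","H0","H1"]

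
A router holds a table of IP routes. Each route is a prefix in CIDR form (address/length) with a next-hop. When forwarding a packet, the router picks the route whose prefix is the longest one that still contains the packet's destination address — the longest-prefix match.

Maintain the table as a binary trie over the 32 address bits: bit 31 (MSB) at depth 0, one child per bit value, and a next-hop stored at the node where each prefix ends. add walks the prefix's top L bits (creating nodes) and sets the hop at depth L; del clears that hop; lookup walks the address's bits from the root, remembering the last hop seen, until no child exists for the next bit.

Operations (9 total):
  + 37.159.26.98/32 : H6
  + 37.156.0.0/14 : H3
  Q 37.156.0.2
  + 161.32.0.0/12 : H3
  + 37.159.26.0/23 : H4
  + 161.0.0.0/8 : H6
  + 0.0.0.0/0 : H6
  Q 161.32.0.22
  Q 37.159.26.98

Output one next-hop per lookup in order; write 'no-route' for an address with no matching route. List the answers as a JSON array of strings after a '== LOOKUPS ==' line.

Trace:
  add 37.159.26.98/32 -> H6 at depth 32
  add 37.156.0.0/14 -> H3 at depth 14
  lookup 37.156.0.2: bits 00100101100111 walk d0:-→d1:-→d2:-→d3:-→d4:-→d5:-→d6:-→d7:-→d8:-→d9:-→d10:-→d11:-→d12:-→d13:-→d14:H3 -> H3
  add 161.32.0.0/12 -> H3 at depth 12
  add 37.159.26.0/23 -> H4 at depth 23
  add 161.0.0.0/8 -> H6 at depth 8
  add 0.0.0.0/0 -> H6 at depth 0
  lookup 161.32.0.22: bits 101000010010 walk d0:H6→d1:-→d2:-→d3:-→d4:-→d5:-→d6:-→d7:-→d8:H6→d9:-→d10:-→d11:-→d12:H3 -> H3
  lookup 37.159.26.98: bits 00100101100111110001101001100010 walk d0:H6→d1:-→d2:-→d3:-→d4:-→d5:-→d6:-→d7:-→d8:-→d9:-→d10:-→d11:-→d12:-→d13:-→d14:H3→d15:-→d16:-→d17:-→d18:-→d19:-→d20:-→d21:-→d22:-→d23:H4→d24:-→d25:-→d26:-→d27:-→d28:-→d29:-→d30:-→d31:-→d32:H6 -> H6

== LOOKUPS ==
["H3","H3","H6"]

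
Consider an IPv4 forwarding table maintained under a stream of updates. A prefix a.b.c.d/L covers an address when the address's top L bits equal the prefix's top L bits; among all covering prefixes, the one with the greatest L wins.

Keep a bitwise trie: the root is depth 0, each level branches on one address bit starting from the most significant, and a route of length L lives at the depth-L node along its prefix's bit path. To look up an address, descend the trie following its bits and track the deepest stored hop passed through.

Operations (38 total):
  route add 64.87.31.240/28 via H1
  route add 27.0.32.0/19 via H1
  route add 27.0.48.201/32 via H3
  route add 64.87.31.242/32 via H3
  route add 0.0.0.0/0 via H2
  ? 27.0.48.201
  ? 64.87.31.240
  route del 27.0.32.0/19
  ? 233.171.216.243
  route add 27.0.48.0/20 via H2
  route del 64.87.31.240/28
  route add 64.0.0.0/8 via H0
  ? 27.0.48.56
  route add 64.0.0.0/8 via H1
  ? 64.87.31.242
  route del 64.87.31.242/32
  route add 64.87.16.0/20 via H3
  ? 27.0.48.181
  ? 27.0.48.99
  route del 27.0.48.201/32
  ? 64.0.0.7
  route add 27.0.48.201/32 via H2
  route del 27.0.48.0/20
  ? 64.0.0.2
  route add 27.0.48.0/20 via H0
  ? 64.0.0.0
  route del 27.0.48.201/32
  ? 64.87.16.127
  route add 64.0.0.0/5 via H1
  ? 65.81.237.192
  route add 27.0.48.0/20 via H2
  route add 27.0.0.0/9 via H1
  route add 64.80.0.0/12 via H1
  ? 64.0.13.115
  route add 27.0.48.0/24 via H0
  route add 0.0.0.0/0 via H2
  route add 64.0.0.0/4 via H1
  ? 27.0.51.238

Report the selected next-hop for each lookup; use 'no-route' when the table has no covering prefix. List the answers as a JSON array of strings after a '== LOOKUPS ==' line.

Trace:
  add 64.87.31.240/28 -> H1 at depth 28
  add 27.0.32.0/19 -> H1 at depth 19
  add 27.0.48.201/32 -> H3 at depth 32
  add 64.87.31.242/32 -> H3 at depth 32
  add 0.0.0.0/0 -> H2 at depth 0
  ? 27.0.48.201  path d0:H2→d1:-→d2:-→d3:-→d4:-→d5:-→d6:-→d7:-→d8:-→d9:-→d10:-→d11:-→d12:-→d13:-→d14:-→d15:-→d16:-→d17:-→d18:-→d19:H1→d20:-→d21:-→d22:-→d23:-→d24:-→d25:-→d26:-→d27:-→d28:-→d29:-→d30:-→d31:-→d32:H3  best=H3
  ? 64.87.31.240  path d0:H2→d1:-→d2:-→d3:-→d4:-→d5:-→d6:-→d7:-→d8:-→d9:-→d10:-→d11:-→d12:-→d13:-→d14:-→d15:-→d16:-→d17:-→d18:-→d19:-→d20:-→d21:-→d22:-→d23:-→d24:-→d25:-→d26:-→d27:-→d28:H1→d29:-→d30:-  best=H1
  - 27.0.32.0/19 clear@19
  ? 233.171.216.243  path d0:H2  best=H2
  add 27.0.48.0/20 -> H2 at depth 20
  - 64.87.31.240/28 clear@28
  add 64.0.0.0/8 -> H0 at depth 8
  ? 27.0.48.56  path d0:H2→d1:-→d2:-→d3:-→d4:-→d5:-→d6:-→d7:-→d8:-→d9:-→d10:-→d11:-→d12:-→d13:-→d14:-→d15:-→d16:-→d17:-→d18:-→d19:-→d20:H2→d21:-→d22:-→d23:-→d24:-  best=H2
  add 64.0.0.0/8 -> H1 at depth 8
  ? 64.87.31.242  path d0:H2→d1:-→d2:-→d3:-→d4:-→d5:-→d6:-→d7:-→d8:H1→d9:-→d10:-→d11:-→d12:-→d13:-→d14:-→d15:-→d16:-→d17:-→d18:-→d19:-→d20:-→d21:-→d22:-→d23:-→d24:-→d25:-→d26:-→d27:-→d28:-→d29:-→d30:-→d31:-→d32:H3  best=H3
  - 64.87.31.242/32 clear@32
  add 64.87.16.0/20 -> H3 at depth 20
  ? 27.0.48.181  path d0:H2→d1:-→d2:-→d3:-→d4:-→d5:-→d6:-→d7:-→d8:-→d9:-→d10:-→d11:-→d12:-→d13:-→d14:-→d15:-→d16:-→d17:-→d18:-→d19:-→d20:H2→d21:-→d22:-→d23:-→d24:-→d25:-  best=H2
  ? 27.0.48.99  path d0:H2→d1:-→d2:-→d3:-→d4:-→d5:-→d6:-→d7:-→d8:-→d9:-→d10:-→d11:-→d12:-→d13:-→d14:-→d15:-→d16:-→d17:-→d18:-→d19:-→d20:H2→d21:-→d22:-→d23:-→d24:-  best=H2
  - 27.0.48.201/32 clear@32
  ? 64.0.0.7  path d0:H2→d1:-→d2:-→d3:-→d4:-→d5:-→d6:-→d7:-→d8:H1→d9:-  best=H1
  add 27.0.48.201/32 -> H2 at depth 32
  - 27.0.48.0/20 clear@20
  ? 64.0.0.2  path d0:H2→d1:-→d2:-→d3:-→d4:-→d5:-→d6:-→d7:-→d8:H1→d9:-  best=H1
  add 27.0.48.0/20 -> H0 at depth 20
  ? 64.0.0.0  path d0:H2→d1:-→d2:-→d3:-→d4:-→d5:-→d6:-→d7:-→d8:H1→d9:-  best=H1
  - 27.0.48.201/32 clear@32
  ? 64.87.16.127  path d0:H2→d1:-→d2:-→d3:-→d4:-→d5:-→d6:-→d7:-→d8:H1→d9:-→d10:-→d11:-→d12:-→d13:-→d14:-→d15:-→d16:-→d17:-→d18:-→d19:-→d20:H3  best=H3
  add 64.0.0.0/5 -> H1 at depth 5
  ? 65.81.237.192  path d0:H2→d1:-→d2:-→d3:-→d4:-→d5:H1→d6:-→d7:-  best=H1
  add 27.0.48.0/20 -> H2 at depth 20
  add 27.0.0.0/9 -> H1 at depth 9
  add 64.80.0.0/12 -> H1 at depth 12
  ? 64.0.13.115  path d0:H2→d1:-→d2:-→d3:-→d4:-→d5:H1→d6:-→d7:-→d8:H1→d9:-  best=H1
  add 27.0.48.0/24 -> H0 at depth 24
  add 0.0.0.0/0 -> H2 at depth 0
  add 64.0.0.0/4 -> H1 at depth 4
  ? 27.0.51.238  path d0:H2→d1:-→d2:-→d3:-→d4:-→d5:-→d6:-→d7:-→d8:-→d9:H1→d10:-→d11:-→d12:-→d13:-→d14:-→d15:-→d16:-→d17:-→d18:-→d19:-→d20:H2→d21:-→d22:-  best=H2

== LOOKUPS ==
["H3","H1","H2","H2","H3","H2","H2","H1","H1","H1","H3","H1","H1","H2"]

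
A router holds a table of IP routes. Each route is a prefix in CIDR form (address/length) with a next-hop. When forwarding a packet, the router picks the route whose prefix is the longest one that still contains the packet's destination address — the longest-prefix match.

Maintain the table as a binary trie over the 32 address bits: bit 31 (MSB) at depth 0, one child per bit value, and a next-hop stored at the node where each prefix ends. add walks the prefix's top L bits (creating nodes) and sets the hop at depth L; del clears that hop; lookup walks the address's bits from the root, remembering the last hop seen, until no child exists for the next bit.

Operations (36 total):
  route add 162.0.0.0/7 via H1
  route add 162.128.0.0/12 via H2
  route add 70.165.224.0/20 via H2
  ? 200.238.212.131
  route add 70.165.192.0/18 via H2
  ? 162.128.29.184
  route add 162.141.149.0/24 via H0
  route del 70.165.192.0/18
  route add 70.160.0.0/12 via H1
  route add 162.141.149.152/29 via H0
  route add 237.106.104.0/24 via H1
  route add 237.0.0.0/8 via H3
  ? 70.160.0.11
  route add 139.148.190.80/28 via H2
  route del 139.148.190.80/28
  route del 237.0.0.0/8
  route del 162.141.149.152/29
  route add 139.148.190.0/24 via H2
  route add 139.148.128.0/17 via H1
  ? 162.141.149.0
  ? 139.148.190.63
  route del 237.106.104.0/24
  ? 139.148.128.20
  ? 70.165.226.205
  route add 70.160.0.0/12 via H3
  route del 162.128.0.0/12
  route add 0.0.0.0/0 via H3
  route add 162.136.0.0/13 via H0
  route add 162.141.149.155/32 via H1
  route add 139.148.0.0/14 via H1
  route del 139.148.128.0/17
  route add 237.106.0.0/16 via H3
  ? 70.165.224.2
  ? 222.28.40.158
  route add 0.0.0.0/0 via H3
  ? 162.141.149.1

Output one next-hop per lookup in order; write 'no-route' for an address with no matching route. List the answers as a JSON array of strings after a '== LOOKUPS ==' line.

Process each operation:
  add 162.0.0.0/7 -> H1 at depth 7
  add 162.128.0.0/12 -> H2 at depth 12
  add 70.165.224.0/20 -> H2 at depth 20
  Q 200.238.212.131: descend 1 ; hops seen [∅] ; pick no-route
  add 70.165.192.0/18 -> H2 at depth 18
  Q 162.128.29.184: descend 101000101000 ; hops seen [H1,H2] ; pick H2
  add 162.141.149.0/24 -> H0 at depth 24
  del 70.165.192.0/18 (clear depth 18)
  add 70.160.0.0/12 -> H1 at depth 12
  add 162.141.149.152/29 -> H0 at depth 29
  add 237.106.104.0/24 -> H1 at depth 24
  add 237.0.0.0/8 -> H3 at depth 8
  Q 70.160.0.11: descend 0100011010100 ; hops seen [H1] ; pick H1
  add 139.148.190.80/28 -> H2 at depth 28
  del 139.148.190.80/28 (clear depth 28)
  del 237.0.0.0/8 (clear depth 8)
  del 162.141.149.152/29 (clear depth 29)
  add 139.148.190.0/24 -> H2 at depth 24
  add 139.148.128.0/17 -> H1 at depth 17
  Q 162.141.149.0: descend 101000101000110110010101 ; hops seen [H1,H2,H0] ; pick H0
  Q 139.148.190.63: descend 1000101110010100101111100 ; hops seen [H1,H2] ; pick H2
  del 237.106.104.0/24 (clear depth 24)
  Q 139.148.128.20: descend 100010111001010010 ; hops seen [H1] ; pick H1
  Q 70.165.226.205: descend 01000110101001011110 ; hops seen [H1,H2] ; pick H2
  add 70.160.0.0/12 -> H3 at depth 12
  del 162.128.0.0/12 (clear depth 12)
  add 0.0.0.0/0 -> H3 at depth 0
  add 162.136.0.0/13 -> H0 at depth 13
  add 162.141.149.155/32 -> H1 at depth 32
  add 139.148.0.0/14 -> H1 at depth 14
  del 139.148.128.0/17 (clear depth 17)
  add 237.106.0.0/16 -> H3 at depth 16
  Q 70.165.224.2: descend 01000110101001011110 ; hops seen [H3,H3,H2] ; pick H2
  Q 222.28.40.158: descend 11 ; hops seen [H3] ; pick H3
  add 0.0.0.0/0 -> H3 at depth 0
  Q 162.141.149.1: descend 101000101000110110010101 ; hops seen [H3,H1,H0,H0] ; pick H0

== LOOKUPS ==
["no-route","H2","H1","H0","H2","H1","H2","H2","H3","H0"]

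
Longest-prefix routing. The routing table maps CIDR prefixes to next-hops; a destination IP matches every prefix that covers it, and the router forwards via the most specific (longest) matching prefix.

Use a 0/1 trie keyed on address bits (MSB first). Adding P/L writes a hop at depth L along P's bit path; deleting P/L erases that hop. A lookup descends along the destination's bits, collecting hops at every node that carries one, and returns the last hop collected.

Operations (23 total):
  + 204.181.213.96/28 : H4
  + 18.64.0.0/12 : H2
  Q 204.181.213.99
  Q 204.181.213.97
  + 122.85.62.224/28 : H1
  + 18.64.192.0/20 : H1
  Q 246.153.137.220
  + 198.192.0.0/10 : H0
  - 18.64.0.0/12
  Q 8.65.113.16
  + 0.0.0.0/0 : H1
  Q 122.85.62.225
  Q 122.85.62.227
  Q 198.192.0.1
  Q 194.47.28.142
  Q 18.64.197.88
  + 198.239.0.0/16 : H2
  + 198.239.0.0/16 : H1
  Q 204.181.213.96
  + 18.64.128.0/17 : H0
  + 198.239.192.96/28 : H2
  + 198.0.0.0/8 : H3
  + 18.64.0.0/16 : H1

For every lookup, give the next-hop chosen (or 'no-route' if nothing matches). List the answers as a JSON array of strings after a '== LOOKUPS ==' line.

Trace:
  add 204.181.213.96/28 -> H4 at depth 28
  add 18.64.0.0/12 -> H2 at depth 12
  Q 204.181.213.99: descend 1100110010110101110101010110 ; hops seen [H4] ; pick H4
  Q 204.181.213.97: descend 1100110010110101110101010110 ; hops seen [H4] ; pick H4
  add 122.85.62.224/28 -> H1 at depth 28
  add 18.64.192.0/20 -> H1 at depth 20
  Q 246.153.137.220: descend 11 ; hops seen [∅] ; pick no-route
  add 198.192.0.0/10 -> H0 at depth 10
  - 18.64.0.0/12 clear@12
  Q 8.65.113.16: descend 000 ; hops seen [∅] ; pick no-route
  add 0.0.0.0/0 -> H1 at depth 0
  Q 122.85.62.225: descend 0111101001010101001111101110 ; hops seen [H1,H1] ; pick H1
  Q 122.85.62.227: descend 0111101001010101001111101110 ; hops seen [H1,H1] ; pick H1
  Q 198.192.0.1: descend 1100011011 ; hops seen [H1,H0] ; pick H0
  Q 194.47.28.142: descend 11000 ; hops seen [H1] ; pick H1
  Q 18.64.197.88: descend 00010010010000001100 ; hops seen [H1,H1] ; pick H1
  add 198.239.0.0/16 -> H2 at depth 16
  add 198.239.0.0/16 -> H1 at depth 16
  Q 204.181.213.96: descend 1100110010110101110101010110 ; hops seen [H1,H4] ; pick H4
  add 18.64.128.0/17 -> H0 at depth 17
  add 198.239.192.96/28 -> H2 at depth 28
  add 198.0.0.0/8 -> H3 at depth 8
  add 18.64.0.0/16 -> H1 at depth 16

== LOOKUPS ==
["H4","H4","no-route","no-route","H1","H1","H0","H1","H1","H4"]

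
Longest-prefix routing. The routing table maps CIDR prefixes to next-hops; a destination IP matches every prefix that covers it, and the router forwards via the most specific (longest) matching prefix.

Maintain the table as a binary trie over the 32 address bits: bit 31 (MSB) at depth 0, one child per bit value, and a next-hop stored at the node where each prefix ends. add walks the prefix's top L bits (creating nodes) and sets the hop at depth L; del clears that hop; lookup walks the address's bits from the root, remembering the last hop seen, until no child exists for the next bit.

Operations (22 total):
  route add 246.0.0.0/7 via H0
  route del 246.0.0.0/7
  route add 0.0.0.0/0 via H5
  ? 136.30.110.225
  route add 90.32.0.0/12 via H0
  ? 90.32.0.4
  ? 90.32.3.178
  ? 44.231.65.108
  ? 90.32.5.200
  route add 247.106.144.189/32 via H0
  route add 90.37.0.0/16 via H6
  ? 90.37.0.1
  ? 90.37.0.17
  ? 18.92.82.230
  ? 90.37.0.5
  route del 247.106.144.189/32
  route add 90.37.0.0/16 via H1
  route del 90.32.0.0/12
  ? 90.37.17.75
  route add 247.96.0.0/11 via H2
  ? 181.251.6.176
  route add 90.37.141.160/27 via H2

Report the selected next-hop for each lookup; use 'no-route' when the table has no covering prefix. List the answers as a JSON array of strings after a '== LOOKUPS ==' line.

Apply in order:
  add 246.0.0.0/7 -> H0 at depth 7
  del 246.0.0.0/7 (clear depth 7)
  add 0.0.0.0/0 -> H5 at depth 0
  lookup 136.30.110.225: bits 1 walk d0:H5→d1:- -> H5
  add 90.32.0.0/12 -> H0 at depth 12
  lookup 90.32.0.4: bits 010110100010 walk d0:H5→d1:-→d2:-→d3:-→d4:-→d5:-→d6:-→d7:-→d8:-→d9:-→d10:-→d11:-→d12:H0 -> H0
  lookup 90.32.3.178: bits 010110100010 walk d0:H5→d1:-→d2:-→d3:-→d4:-→d5:-→d6:-→d7:-→d8:-→d9:-→d10:-→d11:-→d12:H0 -> H0
  lookup 44.231.65.108: bits 0 walk d0:H5→d1:- -> H5
  lookup 90.32.5.200: bits 010110100010 walk d0:H5→d1:-→d2:-→d3:-→d4:-→d5:-→d6:-→d7:-→d8:-→d9:-→d10:-→d11:-→d12:H0 -> H0
  add 247.106.144.189/32 -> H0 at depth 32
  add 90.37.0.0/16 -> H6 at depth 16
  lookup 90.37.0.1: bits 0101101000100101 walk d0:H5→d1:-→d2:-→d3:-→d4:-→d5:-→d6:-→d7:-→d8:-→d9:-→d10:-→d11:-→d12:H0→d13:-→d14:-→d15:-→d16:H6 -> H6
  lookup 90.37.0.17: bits 0101101000100101 walk d0:H5→d1:-→d2:-→d3:-→d4:-→d5:-→d6:-→d7:-→d8:-→d9:-→d10:-→d11:-→d12:H0→d13:-→d14:-→d15:-→d16:H6 -> H6
  lookup 18.92.82.230: bits 0 walk d0:H5→d1:- -> H5
  lookup 90.37.0.5: bits 0101101000100101 walk d0:H5→d1:-→d2:-→d3:-→d4:-→d5:-→d6:-→d7:-→d8:-→d9:-→d10:-→d11:-→d12:H0→d13:-→d14:-→d15:-→d16:H6 -> H6
  del 247.106.144.189/32 (clear depth 32)
  add 90.37.0.0/16 -> H1 at depth 16
  del 90.32.0.0/12 (clear depth 12)
  lookup 90.37.17.75: bits 0101101000100101 walk d0:H5→d1:-→d2:-→d3:-→d4:-→d5:-→d6:-→d7:-→d8:-→d9:-→d10:-→d11:-→d12:-→d13:-→d14:-→d15:-→d16:H1 -> H1
  add 247.96.0.0/11 -> H2 at depth 11
  lookup 181.251.6.176: bits 1 walk d0:H5→d1:- -> H5
  add 90.37.141.160/27 -> H2 at depth 27

== LOOKUPS ==
["H5","H0","H0","H5","H0","H6","H6","H5","H6","H1","H5"]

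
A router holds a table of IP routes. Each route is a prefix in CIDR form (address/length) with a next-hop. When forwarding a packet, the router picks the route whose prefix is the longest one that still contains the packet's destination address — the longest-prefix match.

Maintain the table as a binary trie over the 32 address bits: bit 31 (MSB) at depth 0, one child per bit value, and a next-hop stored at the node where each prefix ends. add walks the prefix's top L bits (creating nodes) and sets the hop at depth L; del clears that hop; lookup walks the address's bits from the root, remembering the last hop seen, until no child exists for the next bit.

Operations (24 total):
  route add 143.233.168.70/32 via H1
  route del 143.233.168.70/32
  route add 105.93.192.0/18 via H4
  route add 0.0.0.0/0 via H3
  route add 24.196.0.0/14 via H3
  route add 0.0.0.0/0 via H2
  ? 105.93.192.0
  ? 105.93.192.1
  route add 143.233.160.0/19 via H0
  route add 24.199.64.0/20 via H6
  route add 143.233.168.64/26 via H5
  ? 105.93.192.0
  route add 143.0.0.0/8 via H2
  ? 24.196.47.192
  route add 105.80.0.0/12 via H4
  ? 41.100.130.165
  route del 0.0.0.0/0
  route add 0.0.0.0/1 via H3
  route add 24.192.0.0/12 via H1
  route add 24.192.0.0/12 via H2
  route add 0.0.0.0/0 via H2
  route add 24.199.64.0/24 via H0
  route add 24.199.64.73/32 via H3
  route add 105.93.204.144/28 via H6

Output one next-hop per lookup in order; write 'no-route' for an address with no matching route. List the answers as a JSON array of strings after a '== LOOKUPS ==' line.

Process each operation:
  + 143.233.168.70/32 (H1) depth=32
  del 143.233.168.70/32 (clear depth 32)
  + 105.93.192.0/18 (H4) depth=18
  + 0.0.0.0/0 (H3) depth=0
  + 24.196.0.0/14 (H3) depth=14
  + 0.0.0.0/0 (H2) depth=0
  Q 105.93.192.0: descend 011010010101110111 ; hops seen [H2,H4] ; pick H4
  Q 105.93.192.1: descend 011010010101110111 ; hops seen [H2,H4] ; pick H4
  + 143.233.160.0/19 (H0) depth=19
  + 24.199.64.0/20 (H6) depth=20
  + 143.233.168.64/26 (H5) depth=26
  Q 105.93.192.0: descend 011010010101110111 ; hops seen [H2,H4] ; pick H4
  + 143.0.0.0/8 (H2) depth=8
  Q 24.196.47.192: descend 00011000110001 ; hops seen [H2,H3] ; pick H3
  + 105.80.0.0/12 (H4) depth=12
  Q 41.100.130.165: descend 00 ; hops seen [H2] ; pick H2
  del 0.0.0.0/0 (clear depth 0)
  + 0.0.0.0/1 (H3) depth=1
  + 24.192.0.0/12 (H1) depth=12
  + 24.192.0.0/12 (H2) depth=12
  + 0.0.0.0/0 (H2) depth=0
  + 24.199.64.0/24 (H0) depth=24
  + 24.199.64.73/32 (H3) depth=32
  + 105.93.204.144/28 (H6) depth=28

== LOOKUPS ==
["H4","H4","H4","H3","H2"]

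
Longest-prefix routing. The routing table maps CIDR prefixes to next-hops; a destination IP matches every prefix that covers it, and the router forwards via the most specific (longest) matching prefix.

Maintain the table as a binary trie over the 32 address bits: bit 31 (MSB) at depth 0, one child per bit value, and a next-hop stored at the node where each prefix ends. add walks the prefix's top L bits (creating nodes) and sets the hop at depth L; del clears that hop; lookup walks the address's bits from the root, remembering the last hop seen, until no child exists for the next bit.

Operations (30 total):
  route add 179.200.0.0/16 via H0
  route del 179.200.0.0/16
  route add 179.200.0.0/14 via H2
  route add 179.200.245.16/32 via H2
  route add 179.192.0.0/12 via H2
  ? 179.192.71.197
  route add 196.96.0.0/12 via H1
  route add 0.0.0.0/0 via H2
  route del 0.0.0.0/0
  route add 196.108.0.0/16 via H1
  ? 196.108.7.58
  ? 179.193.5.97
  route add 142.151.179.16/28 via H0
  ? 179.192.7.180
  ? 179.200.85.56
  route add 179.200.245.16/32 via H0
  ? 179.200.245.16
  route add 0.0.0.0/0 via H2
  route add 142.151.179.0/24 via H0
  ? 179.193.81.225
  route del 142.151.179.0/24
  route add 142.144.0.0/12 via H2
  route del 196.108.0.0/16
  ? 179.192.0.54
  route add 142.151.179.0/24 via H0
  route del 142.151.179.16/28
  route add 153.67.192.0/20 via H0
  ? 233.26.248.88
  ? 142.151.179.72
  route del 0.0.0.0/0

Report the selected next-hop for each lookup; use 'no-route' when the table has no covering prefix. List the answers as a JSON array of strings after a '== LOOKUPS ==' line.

Process each operation:
  + 179.200.0.0/16 (H0) depth=16
  del 179.200.0.0/16 (clear depth 16)
  + 179.200.0.0/14 (H2) depth=14
  + 179.200.245.16/32 (H2) depth=32
  + 179.192.0.0/12 (H2) depth=12
  lookup 179.192.71.197: bits 101100111100 walk d0:-→d1:-→d2:-→d3:-→d4:-→d5:-→d6:-→d7:-→d8:-→d9:-→d10:-→d11:-→d12:H2 -> H2
  + 196.96.0.0/12 (H1) depth=12
  + 0.0.0.0/0 (H2) depth=0
  del 0.0.0.0/0 (clear depth 0)
  + 196.108.0.0/16 (H1) depth=16
  lookup 196.108.7.58: bits 1100010001101100 walk d0:-→d1:-→d2:-→d3:-→d4:-→d5:-→d6:-→d7:-→d8:-→d9:-→d10:-→d11:-→d12:H1→d13:-→d14:-→d15:-→d16:H1 -> H1
  lookup 179.193.5.97: bits 101100111100 walk d0:-→d1:-→d2:-→d3:-→d4:-→d5:-→d6:-→d7:-→d8:-→d9:-→d10:-→d11:-→d12:H2 -> H2
  + 142.151.179.16/28 (H0) depth=28
  lookup 179.192.7.180: bits 101100111100 walk d0:-→d1:-→d2:-→d3:-→d4:-→d5:-→d6:-→d7:-→d8:-→d9:-→d10:-→d11:-→d12:H2 -> H2
  lookup 179.200.85.56: bits 1011001111001000 walk d0:-→d1:-→d2:-→d3:-→d4:-→d5:-→d6:-→d7:-→d8:-→d9:-→d10:-→d11:-→d12:H2→d13:-→d14:H2→d15:-→d16:- -> H2
  + 179.200.245.16/32 (H0) depth=32
  lookup 179.200.245.16: bits 10110011110010001111010100010000 walk d0:-→d1:-→d2:-→d3:-→d4:-→d5:-→d6:-→d7:-→d8:-→d9:-→d10:-→d11:-→d12:H2→d13:-→d14:H2→d15:-→d16:-→d17:-→d18:-→d19:-→d20:-→d21:-→d22:-→d23:-→d24:-→d25:-→d26:-→d27:-→d28:-→d29:-→d30:-→d31:-→d32:H0 -> H0
  + 0.0.0.0/0 (H2) depth=0
  + 142.151.179.0/24 (H0) depth=24
  lookup 179.193.81.225: bits 101100111100 walk d0:H2→d1:-→d2:-→d3:-→d4:-→d5:-→d6:-→d7:-→d8:-→d9:-→d10:-→d11:-→d12:H2 -> H2
  del 142.151.179.0/24 (clear depth 24)
  + 142.144.0.0/12 (H2) depth=12
  del 196.108.0.0/16 (clear depth 16)
  lookup 179.192.0.54: bits 101100111100 walk d0:H2→d1:-→d2:-→d3:-→d4:-→d5:-→d6:-→d7:-→d8:-→d9:-→d10:-→d11:-→d12:H2 -> H2
  + 142.151.179.0/24 (H0) depth=24
  del 142.151.179.16/28 (clear depth 28)
  + 153.67.192.0/20 (H0) depth=20
  lookup 233.26.248.88: bits 11 walk d0:H2→d1:-→d2:- -> H2
  lookup 142.151.179.72: bits 1000111010010111101100110 walk d0:H2→d1:-→d2:-→d3:-→d4:-→d5:-→d6:-→d7:-→d8:-→d9:-→d10:-→d11:-→d12:H2→d13:-→d14:-→d15:-→d16:-→d17:-→d18:-→d19:-→d20:-→d21:-→d22:-→d23:-→d24:H0→d25:- -> H0
  del 0.0.0.0/0 (clear depth 0)

== LOOKUPS ==
["H2","H1","H2","H2","H2","H0","H2","H2","H2","H0"]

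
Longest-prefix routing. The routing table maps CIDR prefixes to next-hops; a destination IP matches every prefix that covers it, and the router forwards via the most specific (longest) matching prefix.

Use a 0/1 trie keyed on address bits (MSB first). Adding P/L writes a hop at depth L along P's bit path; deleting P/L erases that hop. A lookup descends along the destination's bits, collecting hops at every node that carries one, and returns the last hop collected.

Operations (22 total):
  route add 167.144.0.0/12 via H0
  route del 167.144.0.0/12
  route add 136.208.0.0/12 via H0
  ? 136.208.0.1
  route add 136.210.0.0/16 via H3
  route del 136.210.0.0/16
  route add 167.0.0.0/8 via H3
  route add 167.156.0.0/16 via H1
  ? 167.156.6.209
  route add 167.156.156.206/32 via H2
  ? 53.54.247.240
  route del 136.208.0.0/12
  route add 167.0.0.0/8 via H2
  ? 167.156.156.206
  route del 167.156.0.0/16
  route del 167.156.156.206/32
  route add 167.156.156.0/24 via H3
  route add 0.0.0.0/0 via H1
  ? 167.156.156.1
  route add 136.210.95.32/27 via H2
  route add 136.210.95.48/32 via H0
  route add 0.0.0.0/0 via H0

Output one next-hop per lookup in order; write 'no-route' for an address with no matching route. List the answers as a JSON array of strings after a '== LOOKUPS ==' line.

Trace:
  + 167.144.0.0/12 (H0) depth=12
  del 167.144.0.0/12 (clear depth 12)
  + 136.208.0.0/12 (H0) depth=12
  Q 136.208.0.1: descend 100010001101 ; hops seen [H0] ; pick H0
  + 136.210.0.0/16 (H3) depth=16
  del 136.210.0.0/16 (clear depth 16)
  + 167.0.0.0/8 (H3) depth=8
  + 167.156.0.0/16 (H1) depth=16
  Q 167.156.6.209: descend 1010011110011100 ; hops seen [H3,H1] ; pick H1
  + 167.156.156.206/32 (H2) depth=32
  Q 53.54.247.240: descend ε ; hops seen [∅] ; pick no-route
  del 136.208.0.0/12 (clear depth 12)
  + 167.0.0.0/8 (H2) depth=8
  Q 167.156.156.206: descend 10100111100111001001110011001110 ; hops seen [H2,H1,H2] ; pick H2
  del 167.156.0.0/16 (clear depth 16)
  del 167.156.156.206/32 (clear depth 32)
  + 167.156.156.0/24 (H3) depth=24
  + 0.0.0.0/0 (H1) depth=0
  Q 167.156.156.1: descend 101001111001110010011100 ; hops seen [H1,H2,H3] ; pick H3
  + 136.210.95.32/27 (H2) depth=27
  + 136.210.95.48/32 (H0) depth=32
  + 0.0.0.0/0 (H0) depth=0

== LOOKUPS ==
["H0","H1","no-route","H2","H3"]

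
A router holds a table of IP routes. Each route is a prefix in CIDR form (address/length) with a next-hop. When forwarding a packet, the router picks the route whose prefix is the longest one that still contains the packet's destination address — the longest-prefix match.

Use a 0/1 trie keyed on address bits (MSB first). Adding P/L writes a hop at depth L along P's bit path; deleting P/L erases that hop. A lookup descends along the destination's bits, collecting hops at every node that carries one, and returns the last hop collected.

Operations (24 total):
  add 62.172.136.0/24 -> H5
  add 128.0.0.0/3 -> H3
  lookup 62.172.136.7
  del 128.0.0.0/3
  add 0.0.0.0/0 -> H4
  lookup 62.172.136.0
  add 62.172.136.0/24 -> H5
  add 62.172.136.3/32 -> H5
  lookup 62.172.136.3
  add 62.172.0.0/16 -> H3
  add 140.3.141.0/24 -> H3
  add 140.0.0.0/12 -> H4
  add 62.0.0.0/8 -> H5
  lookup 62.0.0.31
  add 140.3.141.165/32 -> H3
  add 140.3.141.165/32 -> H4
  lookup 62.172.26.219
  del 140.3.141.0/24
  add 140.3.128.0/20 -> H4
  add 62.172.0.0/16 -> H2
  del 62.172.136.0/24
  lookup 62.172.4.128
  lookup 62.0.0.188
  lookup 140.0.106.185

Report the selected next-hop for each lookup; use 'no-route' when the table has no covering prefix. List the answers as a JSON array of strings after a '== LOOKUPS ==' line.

Trace:
  add 62.172.136.0/24 -> H5 at depth 24
  add 128.0.0.0/3 -> H3 at depth 3
  Q 62.172.136.7: descend 001111101010110010001000 ; hops seen [H5] ; pick H5
  del 128.0.0.0/3 (clear depth 3)
  add 0.0.0.0/0 -> H4 at depth 0
  Q 62.172.136.0: descend 001111101010110010001000 ; hops seen [H4,H5] ; pick H5
  add 62.172.136.0/24 -> H5 at depth 24
  add 62.172.136.3/32 -> H5 at depth 32
  Q 62.172.136.3: descend 00111110101011001000100000000011 ; hops seen [H4,H5,H5] ; pick H5
  add 62.172.0.0/16 -> H3 at depth 16
  add 140.3.141.0/24 -> H3 at depth 24
  add 140.0.0.0/12 -> H4 at depth 12
  add 62.0.0.0/8 -> H5 at depth 8
  Q 62.0.0.31: descend 00111110 ; hops seen [H4,H5] ; pick H5
  add 140.3.141.165/32 -> H3 at depth 32
  add 140.3.141.165/32 -> H4 at depth 32
  Q 62.172.26.219: descend 0011111010101100 ; hops seen [H4,H5,H3] ; pick H3
  del 140.3.141.0/24 (clear depth 24)
  add 140.3.128.0/20 -> H4 at depth 20
  add 62.172.0.0/16 -> H2 at depth 16
  del 62.172.136.0/24 (clear depth 24)
  Q 62.172.4.128: descend 0011111010101100 ; hops seen [H4,H5,H2] ; pick H2
  Q 62.0.0.188: descend 00111110 ; hops seen [H4,H5] ; pick H5
  Q 140.0.106.185: descend 10001100000000 ; hops seen [H4,H4] ; pick H4

== LOOKUPS ==
["H5","H5","H5","H5","H3","H2","H5","H4"]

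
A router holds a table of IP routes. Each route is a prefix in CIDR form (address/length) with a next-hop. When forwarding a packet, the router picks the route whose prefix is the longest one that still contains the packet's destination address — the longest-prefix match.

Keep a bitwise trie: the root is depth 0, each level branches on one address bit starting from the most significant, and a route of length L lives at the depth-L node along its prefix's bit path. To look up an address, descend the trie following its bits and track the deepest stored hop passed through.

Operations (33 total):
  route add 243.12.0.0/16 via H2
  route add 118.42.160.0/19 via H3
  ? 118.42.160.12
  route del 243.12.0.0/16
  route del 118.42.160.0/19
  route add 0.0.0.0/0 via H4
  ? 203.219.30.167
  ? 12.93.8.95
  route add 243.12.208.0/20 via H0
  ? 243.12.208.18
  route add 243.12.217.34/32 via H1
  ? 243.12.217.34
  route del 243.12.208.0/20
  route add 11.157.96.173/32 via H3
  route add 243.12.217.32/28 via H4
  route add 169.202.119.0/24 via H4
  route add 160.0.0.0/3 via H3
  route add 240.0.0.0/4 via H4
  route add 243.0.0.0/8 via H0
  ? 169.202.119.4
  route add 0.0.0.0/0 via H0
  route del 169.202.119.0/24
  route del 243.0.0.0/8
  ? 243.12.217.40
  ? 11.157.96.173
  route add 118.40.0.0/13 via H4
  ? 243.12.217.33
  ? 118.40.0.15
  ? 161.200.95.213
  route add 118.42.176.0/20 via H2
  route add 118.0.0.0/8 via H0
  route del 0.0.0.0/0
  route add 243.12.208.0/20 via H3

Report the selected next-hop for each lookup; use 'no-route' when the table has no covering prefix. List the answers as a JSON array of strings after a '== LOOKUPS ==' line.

Apply in order:
  + 243.12.0.0/16 (H2) depth=16
  + 118.42.160.0/19 (H3) depth=19
  Q 118.42.160.12: descend 0111011000101010101 ; hops seen [H3] ; pick H3
  - 243.12.0.0/16 clear@16
  - 118.42.160.0/19 clear@19
  + 0.0.0.0/0 (H4) depth=0
  Q 203.219.30.167: descend 11 ; hops seen [H4] ; pick H4
  Q 12.93.8.95: descend 0 ; hops seen [H4] ; pick H4
  + 243.12.208.0/20 (H0) depth=20
  Q 243.12.208.18: descend 11110011000011001101 ; hops seen [H4,H0] ; pick H0
  + 243.12.217.34/32 (H1) depth=32
  Q 243.12.217.34: descend 11110011000011001101100100100010 ; hops seen [H4,H0,H1] ; pick H1
  - 243.12.208.0/20 clear@20
  + 11.157.96.173/32 (H3) depth=32
  + 243.12.217.32/28 (H4) depth=28
  + 169.202.119.0/24 (H4) depth=24
  + 160.0.0.0/3 (H3) depth=3
  + 240.0.0.0/4 (H4) depth=4
  + 243.0.0.0/8 (H0) depth=8
  Q 169.202.119.4: descend 101010011100101001110111 ; hops seen [H4,H3,H4] ; pick H4
  + 0.0.0.0/0 (H0) depth=0
  - 169.202.119.0/24 clear@24
  - 243.0.0.0/8 clear@8
  Q 243.12.217.40: descend 1111001100001100110110010010 ; hops seen [H0,H4,H4] ; pick H4
  Q 11.157.96.173: descend 00001011100111010110000010101101 ; hops seen [H0,H3] ; pick H3
  + 118.40.0.0/13 (H4) depth=13
  Q 243.12.217.33: descend 111100110000110011011001001000 ; hops seen [H0,H4,H4] ; pick H4
  Q 118.40.0.15: descend 01110110001010 ; hops seen [H0,H4] ; pick H4
  Q 161.200.95.213: descend 1010 ; hops seen [H0,H3] ; pick H3
  + 118.42.176.0/20 (H2) depth=20
  + 118.0.0.0/8 (H0) depth=8
  - 0.0.0.0/0 clear@0
  + 243.12.208.0/20 (H3) depth=20

== LOOKUPS ==
["H3","H4","H4","H0","H1","H4","H4","H3","H4","H4","H3"]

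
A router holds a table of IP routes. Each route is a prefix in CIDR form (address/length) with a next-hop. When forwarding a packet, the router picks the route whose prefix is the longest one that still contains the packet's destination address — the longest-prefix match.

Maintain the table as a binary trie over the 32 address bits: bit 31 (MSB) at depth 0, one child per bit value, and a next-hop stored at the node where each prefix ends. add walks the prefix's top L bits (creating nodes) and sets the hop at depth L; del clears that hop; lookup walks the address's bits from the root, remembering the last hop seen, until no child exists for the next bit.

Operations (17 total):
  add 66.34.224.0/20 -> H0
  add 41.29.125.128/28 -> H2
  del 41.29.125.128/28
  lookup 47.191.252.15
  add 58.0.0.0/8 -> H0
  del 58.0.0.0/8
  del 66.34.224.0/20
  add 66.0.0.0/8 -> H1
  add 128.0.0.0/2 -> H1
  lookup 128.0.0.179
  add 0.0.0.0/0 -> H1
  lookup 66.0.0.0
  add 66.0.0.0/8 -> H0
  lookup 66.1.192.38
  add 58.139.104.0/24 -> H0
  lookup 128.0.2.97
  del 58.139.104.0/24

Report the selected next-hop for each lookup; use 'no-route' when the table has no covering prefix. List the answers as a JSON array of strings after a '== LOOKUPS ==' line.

Process each operation:
  add 66.34.224.0/20 -> H0 at depth 20
  add 41.29.125.128/28 -> H2 at depth 28
  - 41.29.125.128/28 clear@28
  ? 47.191.252.15  path d0:-→d1:-→d2:-→d3:-→d4:-→d5:-  best=no-route
  add 58.0.0.0/8 -> H0 at depth 8
  - 58.0.0.0/8 clear@8
  - 66.34.224.0/20 clear@20
  add 66.0.0.0/8 -> H1 at depth 8
  add 128.0.0.0/2 -> H1 at depth 2
  ? 128.0.0.179  path d0:-→d1:-→d2:H1  best=H1
  add 0.0.0.0/0 -> H1 at depth 0
  ? 66.0.0.0  path d0:H1→d1:-→d2:-→d3:-→d4:-→d5:-→d6:-→d7:-→d8:H1→d9:-→d10:-  best=H1
  add 66.0.0.0/8 -> H0 at depth 8
  ? 66.1.192.38  path d0:H1→d1:-→d2:-→d3:-→d4:-→d5:-→d6:-→d7:-→d8:H0→d9:-→d10:-  best=H0
  add 58.139.104.0/24 -> H0 at depth 24
  ? 128.0.2.97  path d0:H1→d1:-→d2:H1  best=H1
  - 58.139.104.0/24 clear@24

== LOOKUPS ==
["no-route","H1","H1","H0","H1"]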